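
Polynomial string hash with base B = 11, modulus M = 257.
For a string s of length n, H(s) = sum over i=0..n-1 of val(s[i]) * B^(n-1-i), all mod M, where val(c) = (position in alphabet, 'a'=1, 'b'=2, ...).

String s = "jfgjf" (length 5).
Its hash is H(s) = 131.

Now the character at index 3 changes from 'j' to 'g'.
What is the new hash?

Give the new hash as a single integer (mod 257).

Answer: 98

Derivation:
val('j') = 10, val('g') = 7
Position k = 3, exponent = n-1-k = 1
B^1 mod M = 11^1 mod 257 = 11
Delta = (7 - 10) * 11 mod 257 = 224
New hash = (131 + 224) mod 257 = 98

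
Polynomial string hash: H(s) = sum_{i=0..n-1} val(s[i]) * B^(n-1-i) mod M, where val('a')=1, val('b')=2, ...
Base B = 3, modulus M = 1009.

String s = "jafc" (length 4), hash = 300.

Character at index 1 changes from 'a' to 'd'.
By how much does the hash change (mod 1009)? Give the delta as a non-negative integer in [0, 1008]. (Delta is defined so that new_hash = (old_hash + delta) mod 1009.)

Answer: 27

Derivation:
Delta formula: (val(new) - val(old)) * B^(n-1-k) mod M
  val('d') - val('a') = 4 - 1 = 3
  B^(n-1-k) = 3^2 mod 1009 = 9
  Delta = 3 * 9 mod 1009 = 27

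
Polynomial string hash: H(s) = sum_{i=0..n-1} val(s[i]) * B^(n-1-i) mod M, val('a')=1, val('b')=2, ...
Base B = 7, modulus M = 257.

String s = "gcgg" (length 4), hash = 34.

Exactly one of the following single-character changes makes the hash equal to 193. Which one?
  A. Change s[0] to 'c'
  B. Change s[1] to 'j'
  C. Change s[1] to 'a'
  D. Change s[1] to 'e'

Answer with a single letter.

Answer: C

Derivation:
Option A: s[0]='g'->'c', delta=(3-7)*7^3 mod 257 = 170, hash=34+170 mod 257 = 204
Option B: s[1]='c'->'j', delta=(10-3)*7^2 mod 257 = 86, hash=34+86 mod 257 = 120
Option C: s[1]='c'->'a', delta=(1-3)*7^2 mod 257 = 159, hash=34+159 mod 257 = 193 <-- target
Option D: s[1]='c'->'e', delta=(5-3)*7^2 mod 257 = 98, hash=34+98 mod 257 = 132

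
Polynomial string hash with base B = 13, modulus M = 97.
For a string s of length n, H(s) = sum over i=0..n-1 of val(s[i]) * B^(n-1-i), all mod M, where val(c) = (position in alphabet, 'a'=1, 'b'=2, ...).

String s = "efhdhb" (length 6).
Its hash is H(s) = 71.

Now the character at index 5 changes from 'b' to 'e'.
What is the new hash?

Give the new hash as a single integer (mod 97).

Answer: 74

Derivation:
val('b') = 2, val('e') = 5
Position k = 5, exponent = n-1-k = 0
B^0 mod M = 13^0 mod 97 = 1
Delta = (5 - 2) * 1 mod 97 = 3
New hash = (71 + 3) mod 97 = 74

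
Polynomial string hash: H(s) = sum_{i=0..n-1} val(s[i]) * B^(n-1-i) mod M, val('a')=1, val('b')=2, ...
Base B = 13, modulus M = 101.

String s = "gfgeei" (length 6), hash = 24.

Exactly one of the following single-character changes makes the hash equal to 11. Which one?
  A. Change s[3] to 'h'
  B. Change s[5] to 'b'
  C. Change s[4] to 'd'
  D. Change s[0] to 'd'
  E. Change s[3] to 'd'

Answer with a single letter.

Option A: s[3]='e'->'h', delta=(8-5)*13^2 mod 101 = 2, hash=24+2 mod 101 = 26
Option B: s[5]='i'->'b', delta=(2-9)*13^0 mod 101 = 94, hash=24+94 mod 101 = 17
Option C: s[4]='e'->'d', delta=(4-5)*13^1 mod 101 = 88, hash=24+88 mod 101 = 11 <-- target
Option D: s[0]='g'->'d', delta=(4-7)*13^5 mod 101 = 50, hash=24+50 mod 101 = 74
Option E: s[3]='e'->'d', delta=(4-5)*13^2 mod 101 = 33, hash=24+33 mod 101 = 57

Answer: C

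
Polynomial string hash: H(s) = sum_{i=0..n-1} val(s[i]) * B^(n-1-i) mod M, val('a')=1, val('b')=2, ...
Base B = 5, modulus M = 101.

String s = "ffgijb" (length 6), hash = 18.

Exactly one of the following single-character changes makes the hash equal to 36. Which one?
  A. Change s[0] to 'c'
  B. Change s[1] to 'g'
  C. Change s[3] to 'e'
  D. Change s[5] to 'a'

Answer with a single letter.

Option A: s[0]='f'->'c', delta=(3-6)*5^5 mod 101 = 18, hash=18+18 mod 101 = 36 <-- target
Option B: s[1]='f'->'g', delta=(7-6)*5^4 mod 101 = 19, hash=18+19 mod 101 = 37
Option C: s[3]='i'->'e', delta=(5-9)*5^2 mod 101 = 1, hash=18+1 mod 101 = 19
Option D: s[5]='b'->'a', delta=(1-2)*5^0 mod 101 = 100, hash=18+100 mod 101 = 17

Answer: A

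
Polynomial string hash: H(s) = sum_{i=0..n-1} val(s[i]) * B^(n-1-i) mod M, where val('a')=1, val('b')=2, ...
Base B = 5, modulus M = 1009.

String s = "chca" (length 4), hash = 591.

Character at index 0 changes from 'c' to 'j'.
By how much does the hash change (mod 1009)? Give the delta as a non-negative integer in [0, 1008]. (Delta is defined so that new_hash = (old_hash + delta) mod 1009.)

Answer: 875

Derivation:
Delta formula: (val(new) - val(old)) * B^(n-1-k) mod M
  val('j') - val('c') = 10 - 3 = 7
  B^(n-1-k) = 5^3 mod 1009 = 125
  Delta = 7 * 125 mod 1009 = 875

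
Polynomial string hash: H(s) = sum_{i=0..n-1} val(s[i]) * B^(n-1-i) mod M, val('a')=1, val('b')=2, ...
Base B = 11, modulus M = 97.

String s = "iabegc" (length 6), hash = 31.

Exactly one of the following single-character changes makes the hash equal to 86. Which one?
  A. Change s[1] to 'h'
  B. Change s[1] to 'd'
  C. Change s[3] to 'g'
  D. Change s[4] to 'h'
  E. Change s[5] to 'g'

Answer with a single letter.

Answer: A

Derivation:
Option A: s[1]='a'->'h', delta=(8-1)*11^4 mod 97 = 55, hash=31+55 mod 97 = 86 <-- target
Option B: s[1]='a'->'d', delta=(4-1)*11^4 mod 97 = 79, hash=31+79 mod 97 = 13
Option C: s[3]='e'->'g', delta=(7-5)*11^2 mod 97 = 48, hash=31+48 mod 97 = 79
Option D: s[4]='g'->'h', delta=(8-7)*11^1 mod 97 = 11, hash=31+11 mod 97 = 42
Option E: s[5]='c'->'g', delta=(7-3)*11^0 mod 97 = 4, hash=31+4 mod 97 = 35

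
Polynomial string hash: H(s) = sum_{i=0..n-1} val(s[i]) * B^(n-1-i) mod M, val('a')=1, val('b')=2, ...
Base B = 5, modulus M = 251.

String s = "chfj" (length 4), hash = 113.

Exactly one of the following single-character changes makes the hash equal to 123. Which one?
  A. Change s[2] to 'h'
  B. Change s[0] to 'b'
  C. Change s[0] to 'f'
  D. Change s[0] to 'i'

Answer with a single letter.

Answer: A

Derivation:
Option A: s[2]='f'->'h', delta=(8-6)*5^1 mod 251 = 10, hash=113+10 mod 251 = 123 <-- target
Option B: s[0]='c'->'b', delta=(2-3)*5^3 mod 251 = 126, hash=113+126 mod 251 = 239
Option C: s[0]='c'->'f', delta=(6-3)*5^3 mod 251 = 124, hash=113+124 mod 251 = 237
Option D: s[0]='c'->'i', delta=(9-3)*5^3 mod 251 = 248, hash=113+248 mod 251 = 110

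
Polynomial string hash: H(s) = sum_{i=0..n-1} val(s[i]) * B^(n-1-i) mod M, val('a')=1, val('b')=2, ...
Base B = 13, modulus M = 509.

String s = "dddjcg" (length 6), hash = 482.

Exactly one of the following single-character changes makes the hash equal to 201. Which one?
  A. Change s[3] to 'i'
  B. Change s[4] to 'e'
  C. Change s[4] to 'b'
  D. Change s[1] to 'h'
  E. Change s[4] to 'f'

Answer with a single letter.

Answer: D

Derivation:
Option A: s[3]='j'->'i', delta=(9-10)*13^2 mod 509 = 340, hash=482+340 mod 509 = 313
Option B: s[4]='c'->'e', delta=(5-3)*13^1 mod 509 = 26, hash=482+26 mod 509 = 508
Option C: s[4]='c'->'b', delta=(2-3)*13^1 mod 509 = 496, hash=482+496 mod 509 = 469
Option D: s[1]='d'->'h', delta=(8-4)*13^4 mod 509 = 228, hash=482+228 mod 509 = 201 <-- target
Option E: s[4]='c'->'f', delta=(6-3)*13^1 mod 509 = 39, hash=482+39 mod 509 = 12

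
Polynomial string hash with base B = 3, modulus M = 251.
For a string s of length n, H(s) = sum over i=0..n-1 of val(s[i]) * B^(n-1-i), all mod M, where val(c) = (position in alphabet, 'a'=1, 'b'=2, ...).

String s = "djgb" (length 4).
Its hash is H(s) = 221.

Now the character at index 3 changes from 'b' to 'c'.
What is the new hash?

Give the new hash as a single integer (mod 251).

Answer: 222

Derivation:
val('b') = 2, val('c') = 3
Position k = 3, exponent = n-1-k = 0
B^0 mod M = 3^0 mod 251 = 1
Delta = (3 - 2) * 1 mod 251 = 1
New hash = (221 + 1) mod 251 = 222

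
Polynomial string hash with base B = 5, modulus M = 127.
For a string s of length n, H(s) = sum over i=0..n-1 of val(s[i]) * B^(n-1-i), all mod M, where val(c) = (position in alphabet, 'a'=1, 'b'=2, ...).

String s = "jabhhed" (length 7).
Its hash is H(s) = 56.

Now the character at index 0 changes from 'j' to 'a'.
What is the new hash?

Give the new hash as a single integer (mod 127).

Answer: 20

Derivation:
val('j') = 10, val('a') = 1
Position k = 0, exponent = n-1-k = 6
B^6 mod M = 5^6 mod 127 = 4
Delta = (1 - 10) * 4 mod 127 = 91
New hash = (56 + 91) mod 127 = 20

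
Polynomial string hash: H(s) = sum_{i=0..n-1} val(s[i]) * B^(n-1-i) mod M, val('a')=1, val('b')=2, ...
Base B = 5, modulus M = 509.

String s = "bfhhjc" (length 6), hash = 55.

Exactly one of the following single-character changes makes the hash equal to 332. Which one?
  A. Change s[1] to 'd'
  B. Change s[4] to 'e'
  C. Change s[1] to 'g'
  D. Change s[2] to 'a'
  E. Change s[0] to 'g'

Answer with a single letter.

Option A: s[1]='f'->'d', delta=(4-6)*5^4 mod 509 = 277, hash=55+277 mod 509 = 332 <-- target
Option B: s[4]='j'->'e', delta=(5-10)*5^1 mod 509 = 484, hash=55+484 mod 509 = 30
Option C: s[1]='f'->'g', delta=(7-6)*5^4 mod 509 = 116, hash=55+116 mod 509 = 171
Option D: s[2]='h'->'a', delta=(1-8)*5^3 mod 509 = 143, hash=55+143 mod 509 = 198
Option E: s[0]='b'->'g', delta=(7-2)*5^5 mod 509 = 355, hash=55+355 mod 509 = 410

Answer: A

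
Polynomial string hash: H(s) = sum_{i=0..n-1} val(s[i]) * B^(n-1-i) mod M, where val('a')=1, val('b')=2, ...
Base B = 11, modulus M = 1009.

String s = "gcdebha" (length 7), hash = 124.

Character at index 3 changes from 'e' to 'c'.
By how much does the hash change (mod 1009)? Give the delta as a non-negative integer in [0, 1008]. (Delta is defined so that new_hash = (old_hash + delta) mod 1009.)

Delta formula: (val(new) - val(old)) * B^(n-1-k) mod M
  val('c') - val('e') = 3 - 5 = -2
  B^(n-1-k) = 11^3 mod 1009 = 322
  Delta = -2 * 322 mod 1009 = 365

Answer: 365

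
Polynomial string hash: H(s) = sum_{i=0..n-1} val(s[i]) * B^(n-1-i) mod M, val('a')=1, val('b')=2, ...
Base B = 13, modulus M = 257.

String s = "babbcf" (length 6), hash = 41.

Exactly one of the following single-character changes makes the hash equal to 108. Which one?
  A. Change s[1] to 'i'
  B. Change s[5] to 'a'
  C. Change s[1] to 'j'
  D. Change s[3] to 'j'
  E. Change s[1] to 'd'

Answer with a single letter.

Answer: D

Derivation:
Option A: s[1]='a'->'i', delta=(9-1)*13^4 mod 257 = 15, hash=41+15 mod 257 = 56
Option B: s[5]='f'->'a', delta=(1-6)*13^0 mod 257 = 252, hash=41+252 mod 257 = 36
Option C: s[1]='a'->'j', delta=(10-1)*13^4 mod 257 = 49, hash=41+49 mod 257 = 90
Option D: s[3]='b'->'j', delta=(10-2)*13^2 mod 257 = 67, hash=41+67 mod 257 = 108 <-- target
Option E: s[1]='a'->'d', delta=(4-1)*13^4 mod 257 = 102, hash=41+102 mod 257 = 143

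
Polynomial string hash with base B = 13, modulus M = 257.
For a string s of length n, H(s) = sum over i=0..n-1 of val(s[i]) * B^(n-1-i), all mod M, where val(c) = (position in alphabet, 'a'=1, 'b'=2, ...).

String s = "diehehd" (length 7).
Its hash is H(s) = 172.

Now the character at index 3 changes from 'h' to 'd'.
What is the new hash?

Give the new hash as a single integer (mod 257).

val('h') = 8, val('d') = 4
Position k = 3, exponent = n-1-k = 3
B^3 mod M = 13^3 mod 257 = 141
Delta = (4 - 8) * 141 mod 257 = 207
New hash = (172 + 207) mod 257 = 122

Answer: 122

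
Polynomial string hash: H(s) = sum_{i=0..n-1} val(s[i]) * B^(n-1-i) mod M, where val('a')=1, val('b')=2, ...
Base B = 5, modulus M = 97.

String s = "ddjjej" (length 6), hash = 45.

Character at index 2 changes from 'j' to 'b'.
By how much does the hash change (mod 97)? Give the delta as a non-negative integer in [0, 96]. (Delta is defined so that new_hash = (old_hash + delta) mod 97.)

Delta formula: (val(new) - val(old)) * B^(n-1-k) mod M
  val('b') - val('j') = 2 - 10 = -8
  B^(n-1-k) = 5^3 mod 97 = 28
  Delta = -8 * 28 mod 97 = 67

Answer: 67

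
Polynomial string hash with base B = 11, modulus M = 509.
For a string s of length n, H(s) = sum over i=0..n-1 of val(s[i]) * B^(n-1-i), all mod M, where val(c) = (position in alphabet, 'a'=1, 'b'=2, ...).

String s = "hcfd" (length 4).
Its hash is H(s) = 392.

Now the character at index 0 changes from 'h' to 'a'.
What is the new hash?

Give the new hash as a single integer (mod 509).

val('h') = 8, val('a') = 1
Position k = 0, exponent = n-1-k = 3
B^3 mod M = 11^3 mod 509 = 313
Delta = (1 - 8) * 313 mod 509 = 354
New hash = (392 + 354) mod 509 = 237

Answer: 237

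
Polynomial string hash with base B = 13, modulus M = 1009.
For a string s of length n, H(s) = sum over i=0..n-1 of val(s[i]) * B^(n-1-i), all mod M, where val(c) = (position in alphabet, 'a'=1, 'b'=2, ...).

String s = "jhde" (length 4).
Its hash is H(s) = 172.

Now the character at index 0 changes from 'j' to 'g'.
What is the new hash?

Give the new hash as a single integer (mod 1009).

Answer: 644

Derivation:
val('j') = 10, val('g') = 7
Position k = 0, exponent = n-1-k = 3
B^3 mod M = 13^3 mod 1009 = 179
Delta = (7 - 10) * 179 mod 1009 = 472
New hash = (172 + 472) mod 1009 = 644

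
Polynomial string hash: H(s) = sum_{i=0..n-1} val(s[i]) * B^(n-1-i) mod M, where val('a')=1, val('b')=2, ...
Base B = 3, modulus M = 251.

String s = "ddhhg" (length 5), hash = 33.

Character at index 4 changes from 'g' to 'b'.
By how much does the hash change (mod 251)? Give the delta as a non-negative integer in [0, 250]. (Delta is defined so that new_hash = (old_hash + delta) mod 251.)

Answer: 246

Derivation:
Delta formula: (val(new) - val(old)) * B^(n-1-k) mod M
  val('b') - val('g') = 2 - 7 = -5
  B^(n-1-k) = 3^0 mod 251 = 1
  Delta = -5 * 1 mod 251 = 246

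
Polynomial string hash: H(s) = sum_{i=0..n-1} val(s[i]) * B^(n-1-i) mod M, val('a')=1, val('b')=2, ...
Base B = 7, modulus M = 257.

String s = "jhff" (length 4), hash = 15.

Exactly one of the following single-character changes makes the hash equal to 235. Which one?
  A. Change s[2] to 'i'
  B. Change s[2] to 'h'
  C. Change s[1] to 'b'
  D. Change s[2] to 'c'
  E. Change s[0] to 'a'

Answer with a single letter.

Answer: C

Derivation:
Option A: s[2]='f'->'i', delta=(9-6)*7^1 mod 257 = 21, hash=15+21 mod 257 = 36
Option B: s[2]='f'->'h', delta=(8-6)*7^1 mod 257 = 14, hash=15+14 mod 257 = 29
Option C: s[1]='h'->'b', delta=(2-8)*7^2 mod 257 = 220, hash=15+220 mod 257 = 235 <-- target
Option D: s[2]='f'->'c', delta=(3-6)*7^1 mod 257 = 236, hash=15+236 mod 257 = 251
Option E: s[0]='j'->'a', delta=(1-10)*7^3 mod 257 = 254, hash=15+254 mod 257 = 12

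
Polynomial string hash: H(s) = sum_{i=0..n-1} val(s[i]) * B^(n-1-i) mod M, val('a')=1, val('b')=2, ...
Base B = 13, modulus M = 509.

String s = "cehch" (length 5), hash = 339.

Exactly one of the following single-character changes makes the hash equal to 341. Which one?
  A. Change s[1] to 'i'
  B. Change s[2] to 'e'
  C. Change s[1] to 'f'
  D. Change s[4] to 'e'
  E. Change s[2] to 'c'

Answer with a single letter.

Answer: B

Derivation:
Option A: s[1]='e'->'i', delta=(9-5)*13^3 mod 509 = 135, hash=339+135 mod 509 = 474
Option B: s[2]='h'->'e', delta=(5-8)*13^2 mod 509 = 2, hash=339+2 mod 509 = 341 <-- target
Option C: s[1]='e'->'f', delta=(6-5)*13^3 mod 509 = 161, hash=339+161 mod 509 = 500
Option D: s[4]='h'->'e', delta=(5-8)*13^0 mod 509 = 506, hash=339+506 mod 509 = 336
Option E: s[2]='h'->'c', delta=(3-8)*13^2 mod 509 = 173, hash=339+173 mod 509 = 3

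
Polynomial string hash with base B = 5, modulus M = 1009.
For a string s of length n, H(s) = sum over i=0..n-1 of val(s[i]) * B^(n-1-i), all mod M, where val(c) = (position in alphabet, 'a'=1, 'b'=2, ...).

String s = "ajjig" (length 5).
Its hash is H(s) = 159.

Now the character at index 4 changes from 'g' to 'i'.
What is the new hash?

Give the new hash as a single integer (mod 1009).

Answer: 161

Derivation:
val('g') = 7, val('i') = 9
Position k = 4, exponent = n-1-k = 0
B^0 mod M = 5^0 mod 1009 = 1
Delta = (9 - 7) * 1 mod 1009 = 2
New hash = (159 + 2) mod 1009 = 161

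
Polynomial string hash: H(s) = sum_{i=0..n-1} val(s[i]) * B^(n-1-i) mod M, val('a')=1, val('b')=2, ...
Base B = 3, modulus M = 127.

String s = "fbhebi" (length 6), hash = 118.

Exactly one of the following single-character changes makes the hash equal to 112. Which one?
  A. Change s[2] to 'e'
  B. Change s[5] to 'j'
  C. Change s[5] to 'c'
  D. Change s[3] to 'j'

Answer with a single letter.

Answer: C

Derivation:
Option A: s[2]='h'->'e', delta=(5-8)*3^3 mod 127 = 46, hash=118+46 mod 127 = 37
Option B: s[5]='i'->'j', delta=(10-9)*3^0 mod 127 = 1, hash=118+1 mod 127 = 119
Option C: s[5]='i'->'c', delta=(3-9)*3^0 mod 127 = 121, hash=118+121 mod 127 = 112 <-- target
Option D: s[3]='e'->'j', delta=(10-5)*3^2 mod 127 = 45, hash=118+45 mod 127 = 36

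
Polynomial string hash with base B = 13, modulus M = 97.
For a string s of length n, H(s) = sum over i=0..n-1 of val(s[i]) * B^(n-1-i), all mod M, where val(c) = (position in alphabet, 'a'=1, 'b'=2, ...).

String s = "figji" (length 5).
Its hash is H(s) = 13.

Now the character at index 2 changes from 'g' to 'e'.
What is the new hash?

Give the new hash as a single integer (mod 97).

Answer: 63

Derivation:
val('g') = 7, val('e') = 5
Position k = 2, exponent = n-1-k = 2
B^2 mod M = 13^2 mod 97 = 72
Delta = (5 - 7) * 72 mod 97 = 50
New hash = (13 + 50) mod 97 = 63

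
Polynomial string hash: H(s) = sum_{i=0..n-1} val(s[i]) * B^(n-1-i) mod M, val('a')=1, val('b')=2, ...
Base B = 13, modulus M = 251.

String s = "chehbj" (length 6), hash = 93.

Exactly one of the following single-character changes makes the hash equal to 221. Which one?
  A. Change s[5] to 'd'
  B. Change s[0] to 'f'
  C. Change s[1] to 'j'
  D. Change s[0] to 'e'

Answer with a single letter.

Option A: s[5]='j'->'d', delta=(4-10)*13^0 mod 251 = 245, hash=93+245 mod 251 = 87
Option B: s[0]='c'->'f', delta=(6-3)*13^5 mod 251 = 192, hash=93+192 mod 251 = 34
Option C: s[1]='h'->'j', delta=(10-8)*13^4 mod 251 = 145, hash=93+145 mod 251 = 238
Option D: s[0]='c'->'e', delta=(5-3)*13^5 mod 251 = 128, hash=93+128 mod 251 = 221 <-- target

Answer: D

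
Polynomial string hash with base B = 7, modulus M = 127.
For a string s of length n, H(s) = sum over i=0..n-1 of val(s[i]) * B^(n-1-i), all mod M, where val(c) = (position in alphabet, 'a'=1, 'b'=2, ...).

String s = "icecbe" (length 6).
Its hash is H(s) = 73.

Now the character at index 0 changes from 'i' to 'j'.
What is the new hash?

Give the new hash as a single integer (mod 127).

Answer: 116

Derivation:
val('i') = 9, val('j') = 10
Position k = 0, exponent = n-1-k = 5
B^5 mod M = 7^5 mod 127 = 43
Delta = (10 - 9) * 43 mod 127 = 43
New hash = (73 + 43) mod 127 = 116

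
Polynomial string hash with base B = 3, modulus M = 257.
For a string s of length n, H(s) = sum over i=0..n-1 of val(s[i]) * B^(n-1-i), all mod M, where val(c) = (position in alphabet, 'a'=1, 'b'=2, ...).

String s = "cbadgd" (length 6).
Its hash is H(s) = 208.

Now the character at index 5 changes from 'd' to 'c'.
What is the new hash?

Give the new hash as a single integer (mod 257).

val('d') = 4, val('c') = 3
Position k = 5, exponent = n-1-k = 0
B^0 mod M = 3^0 mod 257 = 1
Delta = (3 - 4) * 1 mod 257 = 256
New hash = (208 + 256) mod 257 = 207

Answer: 207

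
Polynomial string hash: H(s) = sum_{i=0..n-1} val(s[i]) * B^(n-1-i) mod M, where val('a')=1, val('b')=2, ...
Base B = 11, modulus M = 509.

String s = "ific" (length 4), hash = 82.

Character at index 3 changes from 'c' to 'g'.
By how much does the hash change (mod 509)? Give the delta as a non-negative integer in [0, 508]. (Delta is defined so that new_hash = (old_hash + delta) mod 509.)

Answer: 4

Derivation:
Delta formula: (val(new) - val(old)) * B^(n-1-k) mod M
  val('g') - val('c') = 7 - 3 = 4
  B^(n-1-k) = 11^0 mod 509 = 1
  Delta = 4 * 1 mod 509 = 4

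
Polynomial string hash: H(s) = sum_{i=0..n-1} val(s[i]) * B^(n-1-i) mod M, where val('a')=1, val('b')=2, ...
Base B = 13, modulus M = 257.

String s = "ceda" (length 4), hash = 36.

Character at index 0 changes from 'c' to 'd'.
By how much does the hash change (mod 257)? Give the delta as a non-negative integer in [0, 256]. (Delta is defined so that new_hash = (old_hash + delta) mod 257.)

Delta formula: (val(new) - val(old)) * B^(n-1-k) mod M
  val('d') - val('c') = 4 - 3 = 1
  B^(n-1-k) = 13^3 mod 257 = 141
  Delta = 1 * 141 mod 257 = 141

Answer: 141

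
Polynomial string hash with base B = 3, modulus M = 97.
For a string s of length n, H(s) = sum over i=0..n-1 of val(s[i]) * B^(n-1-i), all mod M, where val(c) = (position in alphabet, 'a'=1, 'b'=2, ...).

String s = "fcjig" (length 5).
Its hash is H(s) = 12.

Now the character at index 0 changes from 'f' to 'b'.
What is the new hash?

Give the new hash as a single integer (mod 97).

val('f') = 6, val('b') = 2
Position k = 0, exponent = n-1-k = 4
B^4 mod M = 3^4 mod 97 = 81
Delta = (2 - 6) * 81 mod 97 = 64
New hash = (12 + 64) mod 97 = 76

Answer: 76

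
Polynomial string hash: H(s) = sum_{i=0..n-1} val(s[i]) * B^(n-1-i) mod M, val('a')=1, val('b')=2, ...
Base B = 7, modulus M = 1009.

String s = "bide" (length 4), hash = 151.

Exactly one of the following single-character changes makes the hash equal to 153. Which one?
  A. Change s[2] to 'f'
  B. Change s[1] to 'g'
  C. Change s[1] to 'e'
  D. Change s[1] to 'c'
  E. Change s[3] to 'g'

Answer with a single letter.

Option A: s[2]='d'->'f', delta=(6-4)*7^1 mod 1009 = 14, hash=151+14 mod 1009 = 165
Option B: s[1]='i'->'g', delta=(7-9)*7^2 mod 1009 = 911, hash=151+911 mod 1009 = 53
Option C: s[1]='i'->'e', delta=(5-9)*7^2 mod 1009 = 813, hash=151+813 mod 1009 = 964
Option D: s[1]='i'->'c', delta=(3-9)*7^2 mod 1009 = 715, hash=151+715 mod 1009 = 866
Option E: s[3]='e'->'g', delta=(7-5)*7^0 mod 1009 = 2, hash=151+2 mod 1009 = 153 <-- target

Answer: E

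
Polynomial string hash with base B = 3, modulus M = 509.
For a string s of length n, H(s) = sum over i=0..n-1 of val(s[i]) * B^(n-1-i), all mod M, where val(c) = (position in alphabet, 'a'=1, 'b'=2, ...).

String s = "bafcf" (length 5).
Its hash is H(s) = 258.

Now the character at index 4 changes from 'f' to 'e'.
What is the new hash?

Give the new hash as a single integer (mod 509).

val('f') = 6, val('e') = 5
Position k = 4, exponent = n-1-k = 0
B^0 mod M = 3^0 mod 509 = 1
Delta = (5 - 6) * 1 mod 509 = 508
New hash = (258 + 508) mod 509 = 257

Answer: 257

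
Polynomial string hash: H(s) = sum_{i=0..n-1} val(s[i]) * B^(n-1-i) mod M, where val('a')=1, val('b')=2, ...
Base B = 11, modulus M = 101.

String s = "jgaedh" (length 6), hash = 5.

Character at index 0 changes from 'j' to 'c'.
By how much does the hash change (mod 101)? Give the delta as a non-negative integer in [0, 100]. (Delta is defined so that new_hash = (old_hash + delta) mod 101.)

Delta formula: (val(new) - val(old)) * B^(n-1-k) mod M
  val('c') - val('j') = 3 - 10 = -7
  B^(n-1-k) = 11^5 mod 101 = 57
  Delta = -7 * 57 mod 101 = 5

Answer: 5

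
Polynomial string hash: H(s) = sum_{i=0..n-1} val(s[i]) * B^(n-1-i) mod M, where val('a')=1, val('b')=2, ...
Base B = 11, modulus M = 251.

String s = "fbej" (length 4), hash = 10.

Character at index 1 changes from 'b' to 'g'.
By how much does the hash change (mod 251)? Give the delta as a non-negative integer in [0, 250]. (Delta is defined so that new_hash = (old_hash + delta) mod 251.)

Delta formula: (val(new) - val(old)) * B^(n-1-k) mod M
  val('g') - val('b') = 7 - 2 = 5
  B^(n-1-k) = 11^2 mod 251 = 121
  Delta = 5 * 121 mod 251 = 103

Answer: 103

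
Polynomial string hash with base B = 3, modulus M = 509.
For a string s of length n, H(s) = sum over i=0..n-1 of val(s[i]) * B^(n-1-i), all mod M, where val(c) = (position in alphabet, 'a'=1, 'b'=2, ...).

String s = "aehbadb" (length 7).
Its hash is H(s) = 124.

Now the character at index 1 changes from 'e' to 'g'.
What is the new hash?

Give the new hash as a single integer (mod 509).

val('e') = 5, val('g') = 7
Position k = 1, exponent = n-1-k = 5
B^5 mod M = 3^5 mod 509 = 243
Delta = (7 - 5) * 243 mod 509 = 486
New hash = (124 + 486) mod 509 = 101

Answer: 101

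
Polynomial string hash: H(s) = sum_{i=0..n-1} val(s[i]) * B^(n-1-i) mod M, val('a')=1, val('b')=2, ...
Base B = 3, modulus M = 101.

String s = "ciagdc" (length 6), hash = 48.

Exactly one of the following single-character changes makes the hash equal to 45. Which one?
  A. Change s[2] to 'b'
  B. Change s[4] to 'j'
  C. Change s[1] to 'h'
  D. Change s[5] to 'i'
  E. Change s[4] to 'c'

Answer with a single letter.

Option A: s[2]='a'->'b', delta=(2-1)*3^3 mod 101 = 27, hash=48+27 mod 101 = 75
Option B: s[4]='d'->'j', delta=(10-4)*3^1 mod 101 = 18, hash=48+18 mod 101 = 66
Option C: s[1]='i'->'h', delta=(8-9)*3^4 mod 101 = 20, hash=48+20 mod 101 = 68
Option D: s[5]='c'->'i', delta=(9-3)*3^0 mod 101 = 6, hash=48+6 mod 101 = 54
Option E: s[4]='d'->'c', delta=(3-4)*3^1 mod 101 = 98, hash=48+98 mod 101 = 45 <-- target

Answer: E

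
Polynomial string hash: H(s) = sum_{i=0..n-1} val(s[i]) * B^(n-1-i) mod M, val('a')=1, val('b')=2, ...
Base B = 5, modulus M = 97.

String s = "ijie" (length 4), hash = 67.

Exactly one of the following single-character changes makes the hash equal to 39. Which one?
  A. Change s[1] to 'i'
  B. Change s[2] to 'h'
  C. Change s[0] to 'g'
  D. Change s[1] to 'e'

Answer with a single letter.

Answer: D

Derivation:
Option A: s[1]='j'->'i', delta=(9-10)*5^2 mod 97 = 72, hash=67+72 mod 97 = 42
Option B: s[2]='i'->'h', delta=(8-9)*5^1 mod 97 = 92, hash=67+92 mod 97 = 62
Option C: s[0]='i'->'g', delta=(7-9)*5^3 mod 97 = 41, hash=67+41 mod 97 = 11
Option D: s[1]='j'->'e', delta=(5-10)*5^2 mod 97 = 69, hash=67+69 mod 97 = 39 <-- target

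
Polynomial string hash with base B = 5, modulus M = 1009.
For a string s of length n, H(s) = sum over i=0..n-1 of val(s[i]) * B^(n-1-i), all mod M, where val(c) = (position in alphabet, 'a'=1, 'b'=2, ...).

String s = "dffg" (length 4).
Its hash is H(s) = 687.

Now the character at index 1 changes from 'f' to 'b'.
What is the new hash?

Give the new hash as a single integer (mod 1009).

Answer: 587

Derivation:
val('f') = 6, val('b') = 2
Position k = 1, exponent = n-1-k = 2
B^2 mod M = 5^2 mod 1009 = 25
Delta = (2 - 6) * 25 mod 1009 = 909
New hash = (687 + 909) mod 1009 = 587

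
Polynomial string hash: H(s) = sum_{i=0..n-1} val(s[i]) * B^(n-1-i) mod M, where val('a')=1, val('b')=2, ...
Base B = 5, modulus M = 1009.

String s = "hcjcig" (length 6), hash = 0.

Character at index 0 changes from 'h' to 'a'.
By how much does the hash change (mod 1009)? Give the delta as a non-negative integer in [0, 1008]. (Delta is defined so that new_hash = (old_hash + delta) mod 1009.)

Delta formula: (val(new) - val(old)) * B^(n-1-k) mod M
  val('a') - val('h') = 1 - 8 = -7
  B^(n-1-k) = 5^5 mod 1009 = 98
  Delta = -7 * 98 mod 1009 = 323

Answer: 323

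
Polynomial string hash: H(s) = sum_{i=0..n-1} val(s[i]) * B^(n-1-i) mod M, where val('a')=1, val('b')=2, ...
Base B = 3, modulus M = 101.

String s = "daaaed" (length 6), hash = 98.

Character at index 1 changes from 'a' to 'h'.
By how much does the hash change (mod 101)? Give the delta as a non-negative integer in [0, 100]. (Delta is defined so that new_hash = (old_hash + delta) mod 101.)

Answer: 62

Derivation:
Delta formula: (val(new) - val(old)) * B^(n-1-k) mod M
  val('h') - val('a') = 8 - 1 = 7
  B^(n-1-k) = 3^4 mod 101 = 81
  Delta = 7 * 81 mod 101 = 62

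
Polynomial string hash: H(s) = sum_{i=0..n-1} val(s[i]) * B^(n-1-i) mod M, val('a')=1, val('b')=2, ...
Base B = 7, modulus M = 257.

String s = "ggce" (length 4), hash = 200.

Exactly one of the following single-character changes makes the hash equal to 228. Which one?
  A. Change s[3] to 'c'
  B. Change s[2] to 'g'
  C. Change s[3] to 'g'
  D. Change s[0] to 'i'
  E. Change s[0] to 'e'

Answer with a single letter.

Answer: B

Derivation:
Option A: s[3]='e'->'c', delta=(3-5)*7^0 mod 257 = 255, hash=200+255 mod 257 = 198
Option B: s[2]='c'->'g', delta=(7-3)*7^1 mod 257 = 28, hash=200+28 mod 257 = 228 <-- target
Option C: s[3]='e'->'g', delta=(7-5)*7^0 mod 257 = 2, hash=200+2 mod 257 = 202
Option D: s[0]='g'->'i', delta=(9-7)*7^3 mod 257 = 172, hash=200+172 mod 257 = 115
Option E: s[0]='g'->'e', delta=(5-7)*7^3 mod 257 = 85, hash=200+85 mod 257 = 28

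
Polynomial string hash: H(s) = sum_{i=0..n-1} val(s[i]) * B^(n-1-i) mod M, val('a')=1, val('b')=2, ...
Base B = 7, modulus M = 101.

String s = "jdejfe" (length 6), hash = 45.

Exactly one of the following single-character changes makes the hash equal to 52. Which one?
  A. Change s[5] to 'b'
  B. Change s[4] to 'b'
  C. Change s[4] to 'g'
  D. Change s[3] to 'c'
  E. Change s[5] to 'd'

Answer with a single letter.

Answer: C

Derivation:
Option A: s[5]='e'->'b', delta=(2-5)*7^0 mod 101 = 98, hash=45+98 mod 101 = 42
Option B: s[4]='f'->'b', delta=(2-6)*7^1 mod 101 = 73, hash=45+73 mod 101 = 17
Option C: s[4]='f'->'g', delta=(7-6)*7^1 mod 101 = 7, hash=45+7 mod 101 = 52 <-- target
Option D: s[3]='j'->'c', delta=(3-10)*7^2 mod 101 = 61, hash=45+61 mod 101 = 5
Option E: s[5]='e'->'d', delta=(4-5)*7^0 mod 101 = 100, hash=45+100 mod 101 = 44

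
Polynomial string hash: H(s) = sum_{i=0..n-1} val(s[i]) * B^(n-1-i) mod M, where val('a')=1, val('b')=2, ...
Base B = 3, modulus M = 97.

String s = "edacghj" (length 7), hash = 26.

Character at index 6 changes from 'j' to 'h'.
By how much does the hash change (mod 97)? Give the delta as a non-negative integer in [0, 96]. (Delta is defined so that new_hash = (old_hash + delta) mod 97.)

Answer: 95

Derivation:
Delta formula: (val(new) - val(old)) * B^(n-1-k) mod M
  val('h') - val('j') = 8 - 10 = -2
  B^(n-1-k) = 3^0 mod 97 = 1
  Delta = -2 * 1 mod 97 = 95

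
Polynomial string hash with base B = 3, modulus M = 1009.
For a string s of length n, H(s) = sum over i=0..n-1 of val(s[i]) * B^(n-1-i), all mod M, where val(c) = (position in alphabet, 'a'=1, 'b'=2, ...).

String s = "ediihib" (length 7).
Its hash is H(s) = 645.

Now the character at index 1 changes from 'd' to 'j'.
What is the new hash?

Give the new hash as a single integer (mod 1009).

Answer: 85

Derivation:
val('d') = 4, val('j') = 10
Position k = 1, exponent = n-1-k = 5
B^5 mod M = 3^5 mod 1009 = 243
Delta = (10 - 4) * 243 mod 1009 = 449
New hash = (645 + 449) mod 1009 = 85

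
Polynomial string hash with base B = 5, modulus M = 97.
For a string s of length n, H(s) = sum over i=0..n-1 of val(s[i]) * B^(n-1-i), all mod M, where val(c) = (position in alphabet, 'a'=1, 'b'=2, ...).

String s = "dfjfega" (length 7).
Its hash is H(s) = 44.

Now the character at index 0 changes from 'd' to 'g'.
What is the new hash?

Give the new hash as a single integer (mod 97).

val('d') = 4, val('g') = 7
Position k = 0, exponent = n-1-k = 6
B^6 mod M = 5^6 mod 97 = 8
Delta = (7 - 4) * 8 mod 97 = 24
New hash = (44 + 24) mod 97 = 68

Answer: 68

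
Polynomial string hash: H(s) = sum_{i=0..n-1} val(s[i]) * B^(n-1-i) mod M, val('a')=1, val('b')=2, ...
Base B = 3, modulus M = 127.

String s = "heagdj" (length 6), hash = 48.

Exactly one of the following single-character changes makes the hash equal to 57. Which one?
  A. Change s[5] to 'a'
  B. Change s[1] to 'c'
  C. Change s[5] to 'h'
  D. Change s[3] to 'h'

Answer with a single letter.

Answer: D

Derivation:
Option A: s[5]='j'->'a', delta=(1-10)*3^0 mod 127 = 118, hash=48+118 mod 127 = 39
Option B: s[1]='e'->'c', delta=(3-5)*3^4 mod 127 = 92, hash=48+92 mod 127 = 13
Option C: s[5]='j'->'h', delta=(8-10)*3^0 mod 127 = 125, hash=48+125 mod 127 = 46
Option D: s[3]='g'->'h', delta=(8-7)*3^2 mod 127 = 9, hash=48+9 mod 127 = 57 <-- target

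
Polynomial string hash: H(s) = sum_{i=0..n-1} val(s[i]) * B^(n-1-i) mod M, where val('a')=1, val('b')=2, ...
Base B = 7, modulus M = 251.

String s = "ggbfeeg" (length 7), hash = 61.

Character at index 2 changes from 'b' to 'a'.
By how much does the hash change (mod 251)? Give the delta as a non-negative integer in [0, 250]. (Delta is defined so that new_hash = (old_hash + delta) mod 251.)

Delta formula: (val(new) - val(old)) * B^(n-1-k) mod M
  val('a') - val('b') = 1 - 2 = -1
  B^(n-1-k) = 7^4 mod 251 = 142
  Delta = -1 * 142 mod 251 = 109

Answer: 109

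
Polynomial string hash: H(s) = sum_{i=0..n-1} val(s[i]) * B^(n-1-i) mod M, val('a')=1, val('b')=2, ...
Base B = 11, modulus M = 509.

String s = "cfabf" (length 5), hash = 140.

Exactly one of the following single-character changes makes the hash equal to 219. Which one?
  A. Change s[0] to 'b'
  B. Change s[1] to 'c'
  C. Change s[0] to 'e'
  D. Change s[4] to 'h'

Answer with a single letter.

Answer: B

Derivation:
Option A: s[0]='c'->'b', delta=(2-3)*11^4 mod 509 = 120, hash=140+120 mod 509 = 260
Option B: s[1]='f'->'c', delta=(3-6)*11^3 mod 509 = 79, hash=140+79 mod 509 = 219 <-- target
Option C: s[0]='c'->'e', delta=(5-3)*11^4 mod 509 = 269, hash=140+269 mod 509 = 409
Option D: s[4]='f'->'h', delta=(8-6)*11^0 mod 509 = 2, hash=140+2 mod 509 = 142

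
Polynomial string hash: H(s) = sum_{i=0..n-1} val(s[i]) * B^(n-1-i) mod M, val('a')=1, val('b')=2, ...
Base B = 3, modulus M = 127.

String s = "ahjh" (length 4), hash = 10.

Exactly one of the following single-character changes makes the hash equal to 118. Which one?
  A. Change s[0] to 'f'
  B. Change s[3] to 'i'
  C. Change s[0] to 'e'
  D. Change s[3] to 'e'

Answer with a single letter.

Answer: C

Derivation:
Option A: s[0]='a'->'f', delta=(6-1)*3^3 mod 127 = 8, hash=10+8 mod 127 = 18
Option B: s[3]='h'->'i', delta=(9-8)*3^0 mod 127 = 1, hash=10+1 mod 127 = 11
Option C: s[0]='a'->'e', delta=(5-1)*3^3 mod 127 = 108, hash=10+108 mod 127 = 118 <-- target
Option D: s[3]='h'->'e', delta=(5-8)*3^0 mod 127 = 124, hash=10+124 mod 127 = 7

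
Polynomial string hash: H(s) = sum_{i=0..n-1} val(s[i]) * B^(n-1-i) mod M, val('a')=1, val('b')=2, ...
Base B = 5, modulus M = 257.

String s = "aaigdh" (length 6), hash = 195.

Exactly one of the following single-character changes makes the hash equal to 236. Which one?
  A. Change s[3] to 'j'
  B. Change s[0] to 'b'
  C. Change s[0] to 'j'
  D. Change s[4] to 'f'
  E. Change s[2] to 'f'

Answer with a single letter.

Answer: B

Derivation:
Option A: s[3]='g'->'j', delta=(10-7)*5^2 mod 257 = 75, hash=195+75 mod 257 = 13
Option B: s[0]='a'->'b', delta=(2-1)*5^5 mod 257 = 41, hash=195+41 mod 257 = 236 <-- target
Option C: s[0]='a'->'j', delta=(10-1)*5^5 mod 257 = 112, hash=195+112 mod 257 = 50
Option D: s[4]='d'->'f', delta=(6-4)*5^1 mod 257 = 10, hash=195+10 mod 257 = 205
Option E: s[2]='i'->'f', delta=(6-9)*5^3 mod 257 = 139, hash=195+139 mod 257 = 77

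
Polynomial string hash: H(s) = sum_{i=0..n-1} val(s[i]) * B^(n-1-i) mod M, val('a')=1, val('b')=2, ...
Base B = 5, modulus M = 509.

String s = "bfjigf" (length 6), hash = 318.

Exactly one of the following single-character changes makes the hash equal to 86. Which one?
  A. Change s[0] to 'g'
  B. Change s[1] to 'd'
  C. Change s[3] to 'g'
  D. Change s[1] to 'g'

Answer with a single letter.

Answer: B

Derivation:
Option A: s[0]='b'->'g', delta=(7-2)*5^5 mod 509 = 355, hash=318+355 mod 509 = 164
Option B: s[1]='f'->'d', delta=(4-6)*5^4 mod 509 = 277, hash=318+277 mod 509 = 86 <-- target
Option C: s[3]='i'->'g', delta=(7-9)*5^2 mod 509 = 459, hash=318+459 mod 509 = 268
Option D: s[1]='f'->'g', delta=(7-6)*5^4 mod 509 = 116, hash=318+116 mod 509 = 434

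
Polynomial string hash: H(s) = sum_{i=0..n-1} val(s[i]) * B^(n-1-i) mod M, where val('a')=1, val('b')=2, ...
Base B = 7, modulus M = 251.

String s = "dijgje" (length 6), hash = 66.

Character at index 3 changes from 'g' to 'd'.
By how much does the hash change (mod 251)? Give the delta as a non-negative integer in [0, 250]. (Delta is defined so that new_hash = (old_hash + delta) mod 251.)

Delta formula: (val(new) - val(old)) * B^(n-1-k) mod M
  val('d') - val('g') = 4 - 7 = -3
  B^(n-1-k) = 7^2 mod 251 = 49
  Delta = -3 * 49 mod 251 = 104

Answer: 104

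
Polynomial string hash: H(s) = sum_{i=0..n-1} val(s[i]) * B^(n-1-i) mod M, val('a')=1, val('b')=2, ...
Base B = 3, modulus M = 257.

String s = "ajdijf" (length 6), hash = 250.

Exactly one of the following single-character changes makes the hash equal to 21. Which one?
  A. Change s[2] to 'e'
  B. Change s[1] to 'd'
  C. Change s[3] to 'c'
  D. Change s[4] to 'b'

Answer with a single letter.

Option A: s[2]='d'->'e', delta=(5-4)*3^3 mod 257 = 27, hash=250+27 mod 257 = 20
Option B: s[1]='j'->'d', delta=(4-10)*3^4 mod 257 = 28, hash=250+28 mod 257 = 21 <-- target
Option C: s[3]='i'->'c', delta=(3-9)*3^2 mod 257 = 203, hash=250+203 mod 257 = 196
Option D: s[4]='j'->'b', delta=(2-10)*3^1 mod 257 = 233, hash=250+233 mod 257 = 226

Answer: B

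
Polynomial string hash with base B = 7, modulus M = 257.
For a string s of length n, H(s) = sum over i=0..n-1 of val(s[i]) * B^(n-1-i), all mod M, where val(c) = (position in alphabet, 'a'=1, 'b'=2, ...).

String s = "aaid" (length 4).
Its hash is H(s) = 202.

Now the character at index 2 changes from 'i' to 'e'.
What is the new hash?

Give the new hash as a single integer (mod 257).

val('i') = 9, val('e') = 5
Position k = 2, exponent = n-1-k = 1
B^1 mod M = 7^1 mod 257 = 7
Delta = (5 - 9) * 7 mod 257 = 229
New hash = (202 + 229) mod 257 = 174

Answer: 174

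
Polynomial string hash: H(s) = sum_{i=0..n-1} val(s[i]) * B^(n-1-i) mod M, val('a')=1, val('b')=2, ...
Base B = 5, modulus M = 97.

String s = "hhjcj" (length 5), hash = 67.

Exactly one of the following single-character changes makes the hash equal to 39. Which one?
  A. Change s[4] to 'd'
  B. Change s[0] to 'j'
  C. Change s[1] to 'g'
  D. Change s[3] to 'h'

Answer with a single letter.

Option A: s[4]='j'->'d', delta=(4-10)*5^0 mod 97 = 91, hash=67+91 mod 97 = 61
Option B: s[0]='h'->'j', delta=(10-8)*5^4 mod 97 = 86, hash=67+86 mod 97 = 56
Option C: s[1]='h'->'g', delta=(7-8)*5^3 mod 97 = 69, hash=67+69 mod 97 = 39 <-- target
Option D: s[3]='c'->'h', delta=(8-3)*5^1 mod 97 = 25, hash=67+25 mod 97 = 92

Answer: C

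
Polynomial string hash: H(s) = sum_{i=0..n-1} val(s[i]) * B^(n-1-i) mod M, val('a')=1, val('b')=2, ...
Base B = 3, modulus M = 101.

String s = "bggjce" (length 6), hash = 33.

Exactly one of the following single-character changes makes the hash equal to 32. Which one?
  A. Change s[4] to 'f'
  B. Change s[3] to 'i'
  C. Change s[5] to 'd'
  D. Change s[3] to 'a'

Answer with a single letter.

Answer: C

Derivation:
Option A: s[4]='c'->'f', delta=(6-3)*3^1 mod 101 = 9, hash=33+9 mod 101 = 42
Option B: s[3]='j'->'i', delta=(9-10)*3^2 mod 101 = 92, hash=33+92 mod 101 = 24
Option C: s[5]='e'->'d', delta=(4-5)*3^0 mod 101 = 100, hash=33+100 mod 101 = 32 <-- target
Option D: s[3]='j'->'a', delta=(1-10)*3^2 mod 101 = 20, hash=33+20 mod 101 = 53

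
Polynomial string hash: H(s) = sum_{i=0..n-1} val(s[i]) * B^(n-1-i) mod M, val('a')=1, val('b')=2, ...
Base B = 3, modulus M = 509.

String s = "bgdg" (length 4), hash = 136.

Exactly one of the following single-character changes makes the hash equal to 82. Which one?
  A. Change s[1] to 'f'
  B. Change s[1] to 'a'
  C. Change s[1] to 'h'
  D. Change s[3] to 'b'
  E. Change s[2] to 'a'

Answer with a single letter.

Answer: B

Derivation:
Option A: s[1]='g'->'f', delta=(6-7)*3^2 mod 509 = 500, hash=136+500 mod 509 = 127
Option B: s[1]='g'->'a', delta=(1-7)*3^2 mod 509 = 455, hash=136+455 mod 509 = 82 <-- target
Option C: s[1]='g'->'h', delta=(8-7)*3^2 mod 509 = 9, hash=136+9 mod 509 = 145
Option D: s[3]='g'->'b', delta=(2-7)*3^0 mod 509 = 504, hash=136+504 mod 509 = 131
Option E: s[2]='d'->'a', delta=(1-4)*3^1 mod 509 = 500, hash=136+500 mod 509 = 127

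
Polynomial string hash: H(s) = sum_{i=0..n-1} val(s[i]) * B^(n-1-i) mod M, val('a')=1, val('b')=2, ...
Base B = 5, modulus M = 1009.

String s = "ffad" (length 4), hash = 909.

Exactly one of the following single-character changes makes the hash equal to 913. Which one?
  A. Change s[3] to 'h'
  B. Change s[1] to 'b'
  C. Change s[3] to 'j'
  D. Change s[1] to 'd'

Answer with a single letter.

Option A: s[3]='d'->'h', delta=(8-4)*5^0 mod 1009 = 4, hash=909+4 mod 1009 = 913 <-- target
Option B: s[1]='f'->'b', delta=(2-6)*5^2 mod 1009 = 909, hash=909+909 mod 1009 = 809
Option C: s[3]='d'->'j', delta=(10-4)*5^0 mod 1009 = 6, hash=909+6 mod 1009 = 915
Option D: s[1]='f'->'d', delta=(4-6)*5^2 mod 1009 = 959, hash=909+959 mod 1009 = 859

Answer: A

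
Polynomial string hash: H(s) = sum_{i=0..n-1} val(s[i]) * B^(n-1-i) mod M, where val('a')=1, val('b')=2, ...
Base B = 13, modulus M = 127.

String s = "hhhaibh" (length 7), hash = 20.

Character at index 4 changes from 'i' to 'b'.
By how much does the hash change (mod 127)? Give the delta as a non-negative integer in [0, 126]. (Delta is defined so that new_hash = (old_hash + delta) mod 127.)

Answer: 87

Derivation:
Delta formula: (val(new) - val(old)) * B^(n-1-k) mod M
  val('b') - val('i') = 2 - 9 = -7
  B^(n-1-k) = 13^2 mod 127 = 42
  Delta = -7 * 42 mod 127 = 87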